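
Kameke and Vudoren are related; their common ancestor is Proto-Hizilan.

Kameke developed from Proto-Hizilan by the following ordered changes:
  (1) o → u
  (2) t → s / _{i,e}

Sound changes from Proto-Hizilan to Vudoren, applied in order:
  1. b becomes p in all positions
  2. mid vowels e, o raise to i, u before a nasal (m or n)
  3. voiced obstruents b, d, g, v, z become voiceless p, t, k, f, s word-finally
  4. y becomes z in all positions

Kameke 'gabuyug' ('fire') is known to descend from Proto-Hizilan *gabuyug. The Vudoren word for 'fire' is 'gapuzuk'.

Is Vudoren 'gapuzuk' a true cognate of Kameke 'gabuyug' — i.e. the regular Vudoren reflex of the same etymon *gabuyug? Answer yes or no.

Derive the expected Vudoren reflex of *gabuyug:
Vudoren: *gabuyug
  gabuyug → gapuyug   [unconditioned shift]
  gapuyug (rule 2 does not apply)
  gapuyug → gapuyuk   [final devoicing]
  gapuyuk → gapuzuk   [unconditioned shift]
  giving Vudoren gapuzuk.
Vudoren 'gapuzuk' matches the regular reflex exactly, so the pair is cognate.

yes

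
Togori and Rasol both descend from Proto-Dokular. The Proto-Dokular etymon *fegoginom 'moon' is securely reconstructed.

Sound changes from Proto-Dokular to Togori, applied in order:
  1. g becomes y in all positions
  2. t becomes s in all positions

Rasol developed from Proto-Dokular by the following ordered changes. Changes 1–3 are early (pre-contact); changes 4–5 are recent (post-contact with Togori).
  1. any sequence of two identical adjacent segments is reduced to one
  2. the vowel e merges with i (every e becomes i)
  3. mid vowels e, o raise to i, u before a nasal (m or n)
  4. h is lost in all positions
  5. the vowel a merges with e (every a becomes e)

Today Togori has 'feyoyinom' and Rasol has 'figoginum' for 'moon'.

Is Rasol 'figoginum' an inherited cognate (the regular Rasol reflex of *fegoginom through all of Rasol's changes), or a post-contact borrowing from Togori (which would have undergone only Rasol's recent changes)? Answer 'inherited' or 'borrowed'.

inherited

If inherited, *fegoginom would pass through all of Rasol's changes:
Rasol: start from *fegoginom.
  rule 1: no change — fegoginom
  rule 2 (vowel merger): fegoginom → figoginom
  rule 3 (pre-nasal raising): figoginom → figoginum
  rule 4: no change — figoginum
  rule 5: no change — figoginum
  ⇒ Rasol figoginum
If borrowed from Togori 'feyoyinom' after the early changes, it would undergo only the recent ones:
  rule 4 (h-loss): no change (feyoyinom)
  rule 5 (vowel merger): no change (feyoyinom)
  ⇒ as a loan: feyoyinom
Rasol 'figoginum' matches the inherited outcome exactly, so it is an inherited cognate, not a loan.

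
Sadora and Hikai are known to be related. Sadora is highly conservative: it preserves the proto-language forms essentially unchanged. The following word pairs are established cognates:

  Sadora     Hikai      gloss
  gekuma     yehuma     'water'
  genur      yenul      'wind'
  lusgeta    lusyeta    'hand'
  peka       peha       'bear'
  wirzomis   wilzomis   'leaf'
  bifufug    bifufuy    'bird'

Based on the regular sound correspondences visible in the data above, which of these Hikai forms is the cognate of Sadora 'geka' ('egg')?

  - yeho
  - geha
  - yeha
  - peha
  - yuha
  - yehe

gekuma ~ yehuma, genur ~ yenul — Sadora g corresponds to Hikai y word-initially before a front vowel.
peka ~ peha — Sadora k corresponds to Hikai h between vowels (before a back vowel).
Applying these to Sadora 'geka':
  geka → yeka   (g→y word-initially before a front vowel)
  yeka → yeha   (k→h between vowels (before a back vowel))
So the Hikai cognate is 'yeha'.

yeha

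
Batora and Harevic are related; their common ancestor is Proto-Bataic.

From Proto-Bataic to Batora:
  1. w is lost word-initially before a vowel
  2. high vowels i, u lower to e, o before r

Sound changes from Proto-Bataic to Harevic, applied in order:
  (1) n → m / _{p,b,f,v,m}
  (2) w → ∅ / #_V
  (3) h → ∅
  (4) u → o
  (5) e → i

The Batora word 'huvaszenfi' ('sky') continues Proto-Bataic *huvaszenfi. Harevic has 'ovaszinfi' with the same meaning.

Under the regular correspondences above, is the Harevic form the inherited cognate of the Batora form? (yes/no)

no

Derive the expected Harevic reflex of *huvaszenfi:
Harevic: *huvaszenfi > huvaszemfi > uvaszemfi > ovaszemfi > ovaszimfi  (by nasal place assimilation, h-loss, vowel merger, vowel merger)
The regular Harevic reflex would be 'ovaszimfi', but the attested form is 'ovaszinfi'. The correspondence is irregular, so they are not cognates (the Harevic form has a different source).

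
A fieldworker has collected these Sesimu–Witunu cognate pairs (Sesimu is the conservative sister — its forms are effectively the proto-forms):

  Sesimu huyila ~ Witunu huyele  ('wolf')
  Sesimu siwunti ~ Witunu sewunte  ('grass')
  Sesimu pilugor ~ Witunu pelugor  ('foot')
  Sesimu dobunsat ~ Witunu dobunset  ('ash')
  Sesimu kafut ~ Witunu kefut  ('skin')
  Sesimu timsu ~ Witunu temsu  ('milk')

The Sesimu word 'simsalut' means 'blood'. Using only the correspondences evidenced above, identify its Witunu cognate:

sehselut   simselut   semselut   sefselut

semselut

timsu ~ temsu — Sesimu i corresponds to Witunu e after a consonant, before a nasal.
dobunsat ~ dobunset — Sesimu a corresponds to Witunu e after a consonant, before a consonant other than r, m, n, p, b, f, v.
Applying these to Sesimu 'simsalut':
  simsalut → semsalut   (i→e after a consonant, before a nasal)
  semsalut → semselut   (a→e after a consonant, before a consonant other than r, m, n, p, b, f, v)
So the Witunu cognate is 'semselut'.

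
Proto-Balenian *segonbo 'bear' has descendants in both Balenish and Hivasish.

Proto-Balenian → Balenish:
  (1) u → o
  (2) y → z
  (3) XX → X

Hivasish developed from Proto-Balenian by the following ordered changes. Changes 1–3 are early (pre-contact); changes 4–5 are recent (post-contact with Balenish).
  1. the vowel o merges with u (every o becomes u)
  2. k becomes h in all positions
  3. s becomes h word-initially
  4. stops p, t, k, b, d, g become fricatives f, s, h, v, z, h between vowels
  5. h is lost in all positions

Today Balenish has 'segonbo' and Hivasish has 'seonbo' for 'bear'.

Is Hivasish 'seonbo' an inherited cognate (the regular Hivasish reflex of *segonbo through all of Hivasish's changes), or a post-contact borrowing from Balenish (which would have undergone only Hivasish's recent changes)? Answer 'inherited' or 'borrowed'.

borrowed

If inherited, *segonbo would pass through all of Hivasish's changes:
Hivasish: *segonbo
  segonbo → segunbu   [vowel merger]
  segunbu (rule 2 does not apply)
  segunbu → hegunbu   [debuccalisation]
  hegunbu → hehunbu   [intervocalic lenition]
  hehunbu → eunbu   [h-loss]
  giving Hivasish eunbu.
If borrowed from Balenish 'segonbo' after the early changes, it would undergo only the recent ones:
  rule 4 (intervocalic lenition): segonbo → sehonbo
  rule 5 (h-loss): sehonbo → seonbo
  ⇒ as a loan: seonbo
Hivasish 'seonbo' matches the loan outcome 'seonbo', not the inherited 'eunbu' — it skipped the early Hivasish changes, so it was borrowed from Balenish.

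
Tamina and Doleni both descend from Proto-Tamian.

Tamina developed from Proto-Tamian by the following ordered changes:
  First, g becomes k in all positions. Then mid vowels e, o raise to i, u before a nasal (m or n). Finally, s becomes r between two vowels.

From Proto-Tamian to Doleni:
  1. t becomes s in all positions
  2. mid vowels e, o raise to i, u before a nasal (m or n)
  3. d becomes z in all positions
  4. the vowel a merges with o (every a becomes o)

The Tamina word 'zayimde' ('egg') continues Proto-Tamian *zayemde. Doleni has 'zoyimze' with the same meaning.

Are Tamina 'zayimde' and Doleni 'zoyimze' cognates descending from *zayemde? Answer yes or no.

yes

Derive the expected Doleni reflex of *zayemde:
Doleni: *zayemde > zayimde > zayimze > zoyimze  (by pre-nasal raising, unconditioned shift, vowel merger)
Doleni 'zoyimze' matches the regular reflex exactly, so the pair is cognate.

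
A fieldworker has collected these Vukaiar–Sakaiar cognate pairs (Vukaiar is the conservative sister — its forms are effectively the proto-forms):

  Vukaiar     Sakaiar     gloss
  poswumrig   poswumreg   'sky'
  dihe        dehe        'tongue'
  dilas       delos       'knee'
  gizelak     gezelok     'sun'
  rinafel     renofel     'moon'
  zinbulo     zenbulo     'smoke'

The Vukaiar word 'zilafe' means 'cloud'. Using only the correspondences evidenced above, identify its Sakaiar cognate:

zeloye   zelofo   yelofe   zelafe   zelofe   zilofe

poswumrig ~ poswumreg, dihe ~ dehe — Vukaiar i corresponds to Sakaiar e after a consonant, before a consonant other than r, m, n, p, b, f, v.
rinafel ~ renofel — Vukaiar a corresponds to Sakaiar o after a consonant, before a labial obstruent.
Applying these to Vukaiar 'zilafe':
  zilafe → zelafe   (i→e after a consonant, before a consonant other than r, m, n, p, b, f, v)
  zelafe → zelofe   (a→o after a consonant, before a labial obstruent)
So the Sakaiar cognate is 'zelofe'.

zelofe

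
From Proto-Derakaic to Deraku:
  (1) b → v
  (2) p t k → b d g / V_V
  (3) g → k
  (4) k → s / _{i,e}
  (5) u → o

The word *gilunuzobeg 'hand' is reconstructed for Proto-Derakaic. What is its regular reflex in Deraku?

silonozovek

Deraku: *gilunuzobeg
  gilunuzobeg → gilunuzoveg   [unconditioned shift]
  gilunuzoveg (rule 2 does not apply)
  gilunuzoveg → kilunuzovek   [unconditioned shift]
  kilunuzovek → silunuzovek   [palatalisation]
  silunuzovek → silonozovek   [vowel merger]
  giving Deraku silonozovek.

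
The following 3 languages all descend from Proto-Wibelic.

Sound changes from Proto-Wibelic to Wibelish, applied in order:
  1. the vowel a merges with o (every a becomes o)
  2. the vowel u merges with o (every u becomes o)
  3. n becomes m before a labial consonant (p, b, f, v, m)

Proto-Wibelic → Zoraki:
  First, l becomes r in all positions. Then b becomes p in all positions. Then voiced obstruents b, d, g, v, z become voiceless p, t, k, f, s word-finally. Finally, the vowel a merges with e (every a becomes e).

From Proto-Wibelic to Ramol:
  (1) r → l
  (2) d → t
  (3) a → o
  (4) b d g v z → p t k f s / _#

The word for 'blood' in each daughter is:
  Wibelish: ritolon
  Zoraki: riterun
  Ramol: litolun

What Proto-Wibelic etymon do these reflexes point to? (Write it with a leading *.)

*ritalun

Position 5: Wibelish has l, Zoraki has r, Ramol has l. Wibelish preserves l here (none of its changes turn any other segment into l), so the proto-segment is *l.
Position 1: Wibelish has r, Zoraki has r, Ramol has l. Wibelish preserves r here (none of its changes turn any other segment into r), so the proto-segment is *r.
Position 6: Wibelish has o, Zoraki has u, Ramol has u. Zoraki preserves u here (none of its changes turn any other segment into u), so the proto-segment is *u.
Verify the candidate proto-form against each daughter:
Wibelish: start from *ritalun.
  rule 1 (vowel merger): ritalun → ritolun
  rule 2 (vowel merger): ritolun → ritolon
  rule 3: no change — ritolon
  ⇒ Wibelish ritolon
Zoraki: *ritalun > ritarun > riterun  (by unconditioned shift, vowel merger)
Ramol: *ritalun > litalun > litolun  (by unconditioned shift, vowel merger)
*ritalun is the unique common source.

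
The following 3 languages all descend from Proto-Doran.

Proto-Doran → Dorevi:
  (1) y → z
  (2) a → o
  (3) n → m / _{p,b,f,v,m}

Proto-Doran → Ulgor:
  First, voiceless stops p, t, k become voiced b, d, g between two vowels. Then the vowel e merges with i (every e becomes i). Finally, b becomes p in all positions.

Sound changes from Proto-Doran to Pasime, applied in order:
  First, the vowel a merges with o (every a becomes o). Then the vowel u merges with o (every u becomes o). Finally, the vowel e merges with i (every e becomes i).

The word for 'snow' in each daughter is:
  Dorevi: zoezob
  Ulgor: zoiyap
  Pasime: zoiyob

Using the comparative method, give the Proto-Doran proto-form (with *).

*zoeyab

Position 6: Dorevi has b, Ulgor has p, Pasime has b. Dorevi preserves b here (none of its changes turn any other segment into b), so the proto-segment is *b.
Position 3: Dorevi has e, Ulgor has i, Pasime has i. Dorevi preserves e here (none of its changes turn any other segment into e), so the proto-segment is *e.
This points to *zoeyab. Verify forward in each daughter:
Dorevi: start from *zoeyab.
  rule 1 (unconditioned shift): zoeyab → zoezab
  rule 2 (vowel merger): zoezab → zoezob
  rule 3: no change — zoezob
  ⇒ Dorevi zoezob
Ulgor: start from *zoeyab.
  rule 1: no change — zoeyab
  rule 2 (vowel merger): zoeyab → zoiyab
  rule 3 (unconditioned shift): zoiyab → zoiyap
  ⇒ Ulgor zoiyap
Pasime: *zoeyab
  zoeyab → zoeyob   [vowel merger]
  zoeyob (rule 2 does not apply)
  zoeyob → zoiyob   [vowel merger]
  giving Pasime zoiyob.
Only *zoeyab yields all of Dorevi zoezob, Ulgor zoiyap, Pasime zoiyob.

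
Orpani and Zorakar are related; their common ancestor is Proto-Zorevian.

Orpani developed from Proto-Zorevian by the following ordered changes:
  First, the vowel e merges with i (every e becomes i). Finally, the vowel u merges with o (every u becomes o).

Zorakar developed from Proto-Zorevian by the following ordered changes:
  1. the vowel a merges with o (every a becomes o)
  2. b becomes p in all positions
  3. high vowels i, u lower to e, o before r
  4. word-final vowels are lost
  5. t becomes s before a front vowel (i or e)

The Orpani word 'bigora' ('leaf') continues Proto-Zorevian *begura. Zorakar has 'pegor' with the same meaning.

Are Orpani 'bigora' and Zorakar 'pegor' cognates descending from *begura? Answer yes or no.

Derive the expected Zorakar reflex of *begura:
Zorakar: *begura > beguro > peguro > pegoro > pegor  (by vowel merger, unconditioned shift, pre-rhotic lowering, apocope)
Zorakar 'pegor' matches the regular reflex exactly, so the pair is cognate.

yes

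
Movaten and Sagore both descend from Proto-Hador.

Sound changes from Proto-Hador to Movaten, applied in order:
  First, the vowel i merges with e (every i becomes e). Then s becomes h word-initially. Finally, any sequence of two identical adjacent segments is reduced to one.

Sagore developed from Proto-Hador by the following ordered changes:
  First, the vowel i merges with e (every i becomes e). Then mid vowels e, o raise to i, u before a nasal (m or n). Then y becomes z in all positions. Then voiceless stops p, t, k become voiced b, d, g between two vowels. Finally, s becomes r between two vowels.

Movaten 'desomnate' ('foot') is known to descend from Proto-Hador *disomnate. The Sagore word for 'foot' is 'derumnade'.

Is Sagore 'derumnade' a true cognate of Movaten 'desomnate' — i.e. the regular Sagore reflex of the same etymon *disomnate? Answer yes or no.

yes

Derive the expected Sagore reflex of *disomnate:
Sagore: start from *disomnate.
  rule 1 (vowel merger): disomnate → desomnate
  rule 2 (pre-nasal raising): desomnate → desumnate
  rule 3: no change — desumnate
  rule 4 (intervocalic voicing): desumnate → desumnade
  rule 5 (rhotacism): desumnade → derumnade
  ⇒ Sagore derumnade
Sagore 'derumnade' matches the regular reflex exactly, so the pair is cognate.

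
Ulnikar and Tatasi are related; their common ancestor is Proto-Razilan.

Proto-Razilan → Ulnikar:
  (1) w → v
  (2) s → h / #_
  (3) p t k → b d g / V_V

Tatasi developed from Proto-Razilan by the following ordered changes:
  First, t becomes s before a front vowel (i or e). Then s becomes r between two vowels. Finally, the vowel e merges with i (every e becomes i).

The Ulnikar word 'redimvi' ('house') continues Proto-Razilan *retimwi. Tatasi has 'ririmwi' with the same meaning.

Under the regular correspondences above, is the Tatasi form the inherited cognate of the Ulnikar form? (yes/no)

yes

Derive the expected Tatasi reflex of *retimwi:
Tatasi: *retimwi > resimwi > rerimwi > ririmwi  (by palatalisation, rhotacism, vowel merger)
Tatasi 'ririmwi' matches the regular reflex exactly, so the pair is cognate.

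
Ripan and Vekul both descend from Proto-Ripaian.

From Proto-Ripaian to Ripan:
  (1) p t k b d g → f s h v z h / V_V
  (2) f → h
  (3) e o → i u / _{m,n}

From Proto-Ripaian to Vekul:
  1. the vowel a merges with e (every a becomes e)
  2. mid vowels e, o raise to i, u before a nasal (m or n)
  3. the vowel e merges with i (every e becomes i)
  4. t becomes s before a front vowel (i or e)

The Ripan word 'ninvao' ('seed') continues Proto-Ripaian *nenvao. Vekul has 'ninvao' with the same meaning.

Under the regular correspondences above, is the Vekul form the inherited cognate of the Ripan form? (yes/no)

no

Derive the expected Vekul reflex of *nenvao:
Vekul: start from *nenvao.
  rule 1 (vowel merger): nenvao → nenveo
  rule 2 (pre-nasal raising): nenveo → ninveo
  rule 3 (vowel merger): ninveo → ninvio
  rule 4: no change — ninvio
  ⇒ Vekul ninvio
The regular Vekul reflex would be 'ninvio', but the attested form is 'ninvao'. The correspondence is irregular, so they are not cognates (the Vekul form has a different source).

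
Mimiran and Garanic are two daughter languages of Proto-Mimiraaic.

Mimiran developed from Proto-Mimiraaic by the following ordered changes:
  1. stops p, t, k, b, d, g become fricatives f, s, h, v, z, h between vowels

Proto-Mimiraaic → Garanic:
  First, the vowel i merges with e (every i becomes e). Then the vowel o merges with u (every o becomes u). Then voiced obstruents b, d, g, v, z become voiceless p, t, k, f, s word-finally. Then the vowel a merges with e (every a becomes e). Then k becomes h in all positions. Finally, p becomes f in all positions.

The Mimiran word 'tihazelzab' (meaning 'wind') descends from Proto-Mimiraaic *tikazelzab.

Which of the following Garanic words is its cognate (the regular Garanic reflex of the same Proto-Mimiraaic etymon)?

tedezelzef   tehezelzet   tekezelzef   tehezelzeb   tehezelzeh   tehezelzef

tehezelzef

Garanic: *tikazelzab
  tikazelzab → tekazelzab   [vowel merger]
  tekazelzab (rule 2 does not apply)
  tekazelzab → tekazelzap   [final devoicing]
  tekazelzap → tekezelzep   [vowel merger]
  tekezelzep → tehezelzep   [unconditioned shift]
  tehezelzep → tehezelzef   [unconditioned shift]
  giving Garanic tehezelzef.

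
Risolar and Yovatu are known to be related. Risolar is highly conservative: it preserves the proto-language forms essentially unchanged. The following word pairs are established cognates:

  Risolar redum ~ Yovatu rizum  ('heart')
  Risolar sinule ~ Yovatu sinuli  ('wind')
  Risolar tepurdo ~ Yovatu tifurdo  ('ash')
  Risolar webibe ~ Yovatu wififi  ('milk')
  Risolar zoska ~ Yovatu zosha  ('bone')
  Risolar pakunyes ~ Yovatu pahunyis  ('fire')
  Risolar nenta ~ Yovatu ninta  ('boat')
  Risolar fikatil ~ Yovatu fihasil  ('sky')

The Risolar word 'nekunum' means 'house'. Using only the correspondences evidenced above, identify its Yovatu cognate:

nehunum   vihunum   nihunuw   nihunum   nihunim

redum ~ rizum, pakunyes ~ pahunyis — Risolar e corresponds to Yovatu i after a consonant, before a consonant other than r, m, n, p, b, f, v.
pakunyes ~ pahunyis — Risolar k corresponds to Yovatu h between vowels (before a back vowel).
Applying these to Risolar 'nekunum':
  nekunum → nikunum   (e→i after a consonant, before a consonant other than r, m, n, p, b, f, v)
  nikunum → nihunum   (k→h between vowels (before a back vowel))
So the Yovatu cognate is 'nihunum'.

nihunum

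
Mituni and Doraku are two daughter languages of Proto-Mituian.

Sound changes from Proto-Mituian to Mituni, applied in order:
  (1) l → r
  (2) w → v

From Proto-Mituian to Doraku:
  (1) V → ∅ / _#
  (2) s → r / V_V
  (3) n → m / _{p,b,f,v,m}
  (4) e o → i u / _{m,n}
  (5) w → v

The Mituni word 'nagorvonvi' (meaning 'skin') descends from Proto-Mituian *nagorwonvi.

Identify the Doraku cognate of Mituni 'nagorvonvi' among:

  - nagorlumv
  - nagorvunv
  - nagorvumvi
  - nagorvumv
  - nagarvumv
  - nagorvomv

nagorvumv

Doraku: *nagorwonvi
  nagorwonvi → nagorwonv   [apocope]
  nagorwonv (rule 2 does not apply)
  nagorwonv → nagorwomv   [nasal place assimilation]
  nagorwomv → nagorwumv   [pre-nasal raising]
  nagorwumv → nagorvumv   [unconditioned shift]
  giving Doraku nagorvumv.
The other candidates each miss or misapply at least one Doraku change.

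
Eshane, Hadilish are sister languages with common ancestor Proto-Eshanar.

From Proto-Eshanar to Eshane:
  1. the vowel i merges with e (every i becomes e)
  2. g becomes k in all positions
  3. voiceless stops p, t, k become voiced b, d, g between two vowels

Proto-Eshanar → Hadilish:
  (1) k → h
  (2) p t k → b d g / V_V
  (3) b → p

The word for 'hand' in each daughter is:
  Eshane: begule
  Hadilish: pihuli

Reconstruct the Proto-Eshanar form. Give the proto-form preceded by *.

*bikuli

Position 3: Eshane has g, Hadilish has h. Taking the neighbouring segments as reconstructed: Eshane g could go back to *k or *g; Hadilish h could go back to *k or *h — the one source consistent with every daughter is *k.
Position 2: Eshane has e, Hadilish has i. Hadilish preserves i here (none of its changes turn any other segment into i), so the proto-segment is *i.
Position 6: Eshane has e, Hadilish has i. Hadilish preserves i here (none of its changes turn any other segment into i), so the proto-segment is *i.
Verify the candidate proto-form against each daughter:
Eshane: *bikuli
  bikuli → bekule   [vowel merger]
  bekule (rule 2 does not apply)
  bekule → begule   [intervocalic voicing]
  giving Eshane begule.
Hadilish: *bikuli
  bikuli → bihuli   [unconditioned shift]
  bihuli (rule 2 does not apply)
  bihuli → pihuli   [unconditioned shift]
  giving Hadilish pihuli.
No other proto-form is consistent with every reflex, so the reconstruction is *bikuli.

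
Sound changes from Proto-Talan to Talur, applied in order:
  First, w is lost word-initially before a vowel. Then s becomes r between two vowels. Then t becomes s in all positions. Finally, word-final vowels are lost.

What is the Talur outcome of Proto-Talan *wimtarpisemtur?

imsarpiremsur

Talur: *wimtarpisemtur > imtarpisemtur > imtarpiremtur > imsarpiremsur  (by glide loss, rhotacism, unconditioned shift)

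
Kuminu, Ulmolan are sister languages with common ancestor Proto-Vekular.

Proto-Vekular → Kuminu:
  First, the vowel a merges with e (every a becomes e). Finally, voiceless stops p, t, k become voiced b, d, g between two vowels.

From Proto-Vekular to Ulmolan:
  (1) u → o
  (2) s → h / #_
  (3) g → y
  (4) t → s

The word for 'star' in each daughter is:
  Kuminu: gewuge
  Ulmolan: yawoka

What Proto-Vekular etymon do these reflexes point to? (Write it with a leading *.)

Position 6: Kuminu has e, Ulmolan has a. Ulmolan preserves a here (none of its changes turn any other segment into a), so the proto-segment is *a.
Position 4: Kuminu has u, Ulmolan has o. Kuminu preserves u here (none of its changes turn any other segment into u), so the proto-segment is *u.
This points to *gawuka. Verify forward in each daughter:
Kuminu: *gawuka > gewuke > gewuge  (by vowel merger, intervocalic voicing)
Ulmolan: *gawuka
  gawuka → gawoka   [vowel merger]
  gawoka (rule 2 does not apply)
  gawoka → yawoka   [unconditioned shift]
  yawoka (rule 4 does not apply)
  giving Ulmolan yawoka.
*gawuka is the unique common source.

*gawuka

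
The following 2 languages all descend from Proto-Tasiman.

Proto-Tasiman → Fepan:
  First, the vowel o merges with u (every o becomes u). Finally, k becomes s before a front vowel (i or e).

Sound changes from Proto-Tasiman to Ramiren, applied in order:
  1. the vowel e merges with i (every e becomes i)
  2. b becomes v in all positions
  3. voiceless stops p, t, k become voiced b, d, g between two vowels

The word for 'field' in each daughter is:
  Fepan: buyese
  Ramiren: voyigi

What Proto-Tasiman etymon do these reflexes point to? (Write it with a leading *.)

Position 2: Fepan has u, Ramiren has o. Ramiren preserves o here (none of its changes turn any other segment into o), so the proto-segment is *o.
Position 1: Fepan has b, Ramiren has v. Fepan preserves b here (none of its changes turn any other segment into b), so the proto-segment is *b.
Position 6: Fepan has e, Ramiren has i. Fepan preserves e here (none of its changes turn any other segment into e), so the proto-segment is *e.
Continuing position by position gives *boyeke; check it forward:
Fepan: *boyeke > buyeke > buyese  (by vowel merger, palatalisation)
Ramiren: *boyeke > boyiki > voyiki > voyigi  (by vowel merger, unconditioned shift, intervocalic voicing)
Only *boyeke yields all of Fepan buyese, Ramiren voyigi.

*boyeke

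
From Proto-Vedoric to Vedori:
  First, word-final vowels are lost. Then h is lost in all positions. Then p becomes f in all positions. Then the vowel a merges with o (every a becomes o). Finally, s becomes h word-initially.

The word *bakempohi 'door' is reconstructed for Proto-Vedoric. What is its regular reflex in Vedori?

bokemfo

Vedori: *bakempohi
  bakempohi → bakempoh   [apocope]
  bakempoh → bakempo   [h-loss]
  bakempo → bakemfo   [unconditioned shift]
  bakemfo → bokemfo   [vowel merger]
  bokemfo (rule 5 does not apply)
  giving Vedori bokemfo.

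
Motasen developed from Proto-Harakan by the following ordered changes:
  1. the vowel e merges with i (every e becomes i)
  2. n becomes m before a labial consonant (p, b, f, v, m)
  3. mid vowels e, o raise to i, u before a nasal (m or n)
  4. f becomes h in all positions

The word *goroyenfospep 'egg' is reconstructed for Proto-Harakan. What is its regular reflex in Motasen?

Motasen: *goroyenfospep
  goroyenfospep → goroyinfospip   [vowel merger]
  goroyinfospip → goroyimfospip   [nasal place assimilation]
  goroyimfospip (rule 3 does not apply)
  goroyimfospip → goroyimhospip   [unconditioned shift]
  giving Motasen goroyimhospip.

goroyimhospip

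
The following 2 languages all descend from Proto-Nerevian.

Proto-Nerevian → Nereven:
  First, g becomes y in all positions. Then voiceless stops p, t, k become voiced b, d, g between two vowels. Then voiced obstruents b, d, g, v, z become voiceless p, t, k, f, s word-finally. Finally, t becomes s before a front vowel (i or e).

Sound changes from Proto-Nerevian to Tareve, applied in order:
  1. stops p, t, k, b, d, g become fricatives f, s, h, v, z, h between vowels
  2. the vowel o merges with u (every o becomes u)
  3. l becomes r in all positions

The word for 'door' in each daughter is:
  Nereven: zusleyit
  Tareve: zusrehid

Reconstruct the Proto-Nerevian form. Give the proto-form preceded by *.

Position 4: Nereven has l, Tareve has r. Nereven preserves l here (none of its changes turn any other segment into l), so the proto-segment is *l.
Position 8: Nereven has t, Tareve has d. Tareve preserves d here (none of its changes turn any other segment into d), so the proto-segment is *d.
Position 6: Nereven has y, Tareve has h. Taking the neighbouring segments as reconstructed: Nereven y could go back to *g or *y; Tareve h could go back to *k or *g or *h — the one source consistent with every daughter is *g.
This points to *zuslegid. Verify forward in each daughter:
Nereven: *zuslegid > zusleyid > zusleyit  (by unconditioned shift, final devoicing)
Tareve: *zuslegid
  zuslegid → zuslehid   [intervocalic lenition]
  zuslehid (rule 2 does not apply)
  zuslehid → zusrehid   [unconditioned shift]
  giving Tareve zusrehid.
Only *zuslegid yields all of Nereven zusleyit, Tareve zusrehid.

*zuslegid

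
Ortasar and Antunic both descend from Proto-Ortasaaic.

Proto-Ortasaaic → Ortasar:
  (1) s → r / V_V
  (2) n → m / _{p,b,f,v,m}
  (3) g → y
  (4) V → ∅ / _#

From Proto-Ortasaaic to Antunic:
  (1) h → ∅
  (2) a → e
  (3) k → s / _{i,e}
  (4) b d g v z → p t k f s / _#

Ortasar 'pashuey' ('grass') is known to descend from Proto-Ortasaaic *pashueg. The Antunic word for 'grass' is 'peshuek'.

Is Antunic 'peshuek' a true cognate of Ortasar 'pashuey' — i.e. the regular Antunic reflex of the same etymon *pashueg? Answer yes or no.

Derive the expected Antunic reflex of *pashueg:
Antunic: start from *pashueg.
  rule 1 (h-loss): pashueg → pasueg
  rule 2 (vowel merger): pasueg → pesueg
  rule 3: no change — pesueg
  rule 4 (final devoicing): pesueg → pesuek
  ⇒ Antunic pesuek
The regular Antunic reflex would be 'pesuek', but the attested form is 'peshuek'. The correspondence is irregular, so they are not cognates (the Antunic form has a different source).

no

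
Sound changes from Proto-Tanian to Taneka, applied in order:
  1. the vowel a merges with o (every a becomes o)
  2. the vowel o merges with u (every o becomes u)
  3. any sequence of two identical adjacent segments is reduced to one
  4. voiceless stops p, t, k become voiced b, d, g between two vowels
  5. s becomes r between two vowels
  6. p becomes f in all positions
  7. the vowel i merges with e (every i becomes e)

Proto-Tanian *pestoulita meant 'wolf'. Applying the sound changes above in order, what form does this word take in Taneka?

festuledu

Taneka: *pestoulita
  pestoulita → pestoulito   [vowel merger]
  pestoulito → pestuulitu   [vowel merger]
  pestuulitu → pestulitu   [degemination]
  pestulitu → pestulidu   [intervocalic voicing]
  pestulidu (rule 5 does not apply)
  pestulidu → festulidu   [unconditioned shift]
  festulidu → festuledu   [vowel merger]
  giving Taneka festuledu.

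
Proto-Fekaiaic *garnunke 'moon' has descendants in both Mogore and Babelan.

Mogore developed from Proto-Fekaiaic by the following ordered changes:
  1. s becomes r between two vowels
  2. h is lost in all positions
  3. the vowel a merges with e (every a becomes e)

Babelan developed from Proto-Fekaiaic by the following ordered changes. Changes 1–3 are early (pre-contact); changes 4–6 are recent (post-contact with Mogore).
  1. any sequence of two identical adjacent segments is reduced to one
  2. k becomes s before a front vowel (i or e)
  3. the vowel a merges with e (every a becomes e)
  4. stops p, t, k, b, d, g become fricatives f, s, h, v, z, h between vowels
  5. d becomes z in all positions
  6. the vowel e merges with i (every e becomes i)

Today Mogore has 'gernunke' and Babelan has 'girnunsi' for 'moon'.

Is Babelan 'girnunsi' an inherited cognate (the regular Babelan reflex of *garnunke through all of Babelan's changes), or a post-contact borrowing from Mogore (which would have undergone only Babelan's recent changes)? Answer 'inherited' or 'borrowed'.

inherited

If inherited, *garnunke would pass through all of Babelan's changes:
Babelan: start from *garnunke.
  rule 1: no change — garnunke
  rule 2 (palatalisation): garnunke → garnunse
  rule 3 (vowel merger): garnunse → gernunse
  rule 4: no change — gernunse
  rule 5: no change — gernunse
  rule 6 (vowel merger): gernunse → girnunsi
  ⇒ Babelan girnunsi
If borrowed from Mogore 'gernunke' after the early changes, it would undergo only the recent ones:
  rule 4 (intervocalic lenition): no change (gernunke)
  rule 5 (unconditioned shift): no change (gernunke)
  rule 6 (vowel merger): gernunke → girnunki
  ⇒ as a loan: girnunki
Babelan 'girnunsi' matches the inherited outcome exactly, so it is an inherited cognate, not a loan.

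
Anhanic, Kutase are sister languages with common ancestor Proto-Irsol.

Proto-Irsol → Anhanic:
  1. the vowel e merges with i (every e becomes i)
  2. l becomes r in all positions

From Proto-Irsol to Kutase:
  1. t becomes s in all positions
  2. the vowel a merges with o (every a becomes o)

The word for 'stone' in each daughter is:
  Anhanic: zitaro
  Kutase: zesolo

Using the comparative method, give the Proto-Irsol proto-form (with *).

*zetalo

Position 5: Anhanic has r, Kutase has l. Kutase preserves l here (none of its changes turn any other segment into l), so the proto-segment is *l.
Position 4: Anhanic has a, Kutase has o. Anhanic preserves a here (none of its changes turn any other segment into a), so the proto-segment is *a.
Continuing position by position gives *zetalo; check it forward:
Anhanic: *zetalo
  zetalo → zitalo   [vowel merger]
  zitalo → zitaro   [unconditioned shift]
  giving Anhanic zitaro.
Kutase: *zetalo
  zetalo → zesalo   [unconditioned shift]
  zesalo → zesolo   [vowel merger]
  giving Kutase zesolo.
Only *zetalo yields all of Anhanic zitaro, Kutase zesolo.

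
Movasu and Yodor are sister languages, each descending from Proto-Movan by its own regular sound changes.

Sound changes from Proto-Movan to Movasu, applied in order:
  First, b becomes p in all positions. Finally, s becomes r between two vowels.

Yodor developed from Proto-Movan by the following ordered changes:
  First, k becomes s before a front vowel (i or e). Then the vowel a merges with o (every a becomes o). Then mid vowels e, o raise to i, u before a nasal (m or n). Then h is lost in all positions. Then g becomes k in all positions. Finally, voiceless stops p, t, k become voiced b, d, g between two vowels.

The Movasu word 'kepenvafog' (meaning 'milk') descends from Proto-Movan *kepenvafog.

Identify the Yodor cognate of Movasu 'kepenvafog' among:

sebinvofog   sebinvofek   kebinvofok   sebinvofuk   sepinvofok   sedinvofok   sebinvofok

sebinvofok

Yodor: start from *kepenvafog.
  rule 1 (palatalisation): kepenvafog → sepenvafog
  rule 2 (vowel merger): sepenvafog → sepenvofog
  rule 3 (pre-nasal raising): sepenvofog → sepinvofog
  rule 4: no change — sepinvofog
  rule 5 (unconditioned shift): sepinvofog → sepinvofok
  rule 6 (intervocalic voicing): sepinvofok → sebinvofok
  ⇒ Yodor sebinvofok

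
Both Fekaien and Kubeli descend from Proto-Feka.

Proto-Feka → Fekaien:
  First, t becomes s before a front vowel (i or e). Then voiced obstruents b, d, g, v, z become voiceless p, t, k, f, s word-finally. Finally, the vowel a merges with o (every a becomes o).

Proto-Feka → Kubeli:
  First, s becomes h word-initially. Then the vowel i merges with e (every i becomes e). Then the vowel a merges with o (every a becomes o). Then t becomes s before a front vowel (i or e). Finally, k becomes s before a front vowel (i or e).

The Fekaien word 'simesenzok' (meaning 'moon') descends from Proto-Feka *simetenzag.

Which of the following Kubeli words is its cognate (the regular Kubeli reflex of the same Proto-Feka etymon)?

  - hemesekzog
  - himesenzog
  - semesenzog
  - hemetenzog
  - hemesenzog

Kubeli: start from *simetenzag.
  rule 1 (debuccalisation): simetenzag → himetenzag
  rule 2 (vowel merger): himetenzag → hemetenzag
  rule 3 (vowel merger): hemetenzag → hemetenzog
  rule 4 (palatalisation): hemetenzog → hemesenzog
  rule 5: no change — hemesenzog
  ⇒ Kubeli hemesenzog
Only 'hemesenzog' matches the regular Kubeli development of *simetenzag.

hemesenzog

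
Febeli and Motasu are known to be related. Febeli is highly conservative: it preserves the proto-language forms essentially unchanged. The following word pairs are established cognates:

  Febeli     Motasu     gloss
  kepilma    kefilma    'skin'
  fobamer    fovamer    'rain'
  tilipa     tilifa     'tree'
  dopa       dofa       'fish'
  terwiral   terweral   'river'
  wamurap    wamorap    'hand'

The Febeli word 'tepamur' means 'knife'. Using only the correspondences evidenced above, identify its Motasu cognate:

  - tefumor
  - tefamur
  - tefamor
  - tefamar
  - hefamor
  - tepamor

tilipa ~ tilifa, dopa ~ dofa — Febeli p corresponds to Motasu f between vowels (before a back vowel).
wamurap ~ wamorap — Febeli u corresponds to Motasu o after a consonant, before r.
Applying these to Febeli 'tepamur':
  tepamur → tefamur   (p→f between vowels (before a back vowel))
  tefamur → tefamor   (u→o after a consonant, before r)
So the Motasu cognate is 'tefamor'.

tefamor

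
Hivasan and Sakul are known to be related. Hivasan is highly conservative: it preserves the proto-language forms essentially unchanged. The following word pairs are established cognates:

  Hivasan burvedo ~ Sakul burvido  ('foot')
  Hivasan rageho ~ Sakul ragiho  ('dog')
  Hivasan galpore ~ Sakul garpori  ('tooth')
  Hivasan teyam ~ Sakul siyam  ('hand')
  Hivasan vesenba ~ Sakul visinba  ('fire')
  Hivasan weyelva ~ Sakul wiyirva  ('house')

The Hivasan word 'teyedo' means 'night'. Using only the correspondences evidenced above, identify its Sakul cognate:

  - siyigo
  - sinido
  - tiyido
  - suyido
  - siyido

siyido

teyam ~ siyam — Hivasan t corresponds to Sakul s word-initially before a front vowel.
burvedo ~ burvido, rageho ~ ragiho — Hivasan e corresponds to Sakul i after a consonant, before a consonant other than r, m, n, p, b, f, v.
Applying these to Hivasan 'teyedo':
  teyedo → seyedo   (t→s word-initially before a front vowel)
  seyedo → siyedo   (e→i after a consonant, before a consonant other than r, m, n, p, b, f, v)
  siyedo → siyido   (e→i after a consonant, before a consonant other than r, m, n, p, b, f, v)
So the Sakul cognate is 'siyido'.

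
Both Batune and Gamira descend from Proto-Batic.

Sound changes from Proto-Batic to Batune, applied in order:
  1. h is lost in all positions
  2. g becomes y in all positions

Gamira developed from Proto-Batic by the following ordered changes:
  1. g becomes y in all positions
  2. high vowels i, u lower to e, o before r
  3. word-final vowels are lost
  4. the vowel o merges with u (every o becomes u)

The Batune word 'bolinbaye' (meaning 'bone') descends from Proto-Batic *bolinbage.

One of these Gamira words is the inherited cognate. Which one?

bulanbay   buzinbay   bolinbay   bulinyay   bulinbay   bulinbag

Gamira: *bolinbage > bolinbaye > bolinbay > bulinbay  (by unconditioned shift, apocope, vowel merger)
Among the options, 'bulinbay' alone shows every Gamira change applied in order.

bulinbay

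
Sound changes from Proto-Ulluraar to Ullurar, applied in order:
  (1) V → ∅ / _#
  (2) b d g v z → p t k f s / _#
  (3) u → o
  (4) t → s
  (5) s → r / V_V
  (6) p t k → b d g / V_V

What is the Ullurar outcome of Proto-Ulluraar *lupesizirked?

Ullurar: *lupesizirked > lupesizirket > lopesizirket > lopesizirkes > loperizirkes > loberizirkes  (by final devoicing, vowel merger, unconditioned shift, rhotacism, intervocalic voicing)

loberizirkes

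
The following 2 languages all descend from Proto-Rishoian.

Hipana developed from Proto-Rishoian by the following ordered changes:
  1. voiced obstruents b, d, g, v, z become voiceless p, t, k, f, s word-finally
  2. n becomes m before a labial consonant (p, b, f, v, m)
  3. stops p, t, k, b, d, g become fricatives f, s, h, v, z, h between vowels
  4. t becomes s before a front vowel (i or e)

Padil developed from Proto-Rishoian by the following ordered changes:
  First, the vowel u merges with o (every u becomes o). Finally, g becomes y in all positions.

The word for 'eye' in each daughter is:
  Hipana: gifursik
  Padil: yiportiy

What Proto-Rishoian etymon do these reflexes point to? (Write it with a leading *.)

*gipurtig

Position 3: Hipana has f, Padil has p. Padil preserves p here (none of its changes turn any other segment into p), so the proto-segment is *p.
Position 1: Hipana has g, Padil has y. Hipana preserves g here (none of its changes turn any other segment into g), so the proto-segment is *g.
Position 8: Hipana has k, Padil has y. Taking the neighbouring segments as reconstructed: Hipana k could go back to *k or *g; Padil y could go back to *g or *y — the one source consistent with every daughter is *g.
Verify the candidate proto-form against each daughter:
Hipana: start from *gipurtig.
  rule 1 (final devoicing): gipurtig → gipurtik
  rule 2: no change — gipurtik
  rule 3 (intervocalic lenition): gipurtik → gifurtik
  rule 4 (palatalisation): gifurtik → gifursik
  ⇒ Hipana gifursik
Padil: *gipurtig
  gipurtig → giportig   [vowel merger]
  giportig → yiportiy   [unconditioned shift]
  giving Padil yiportiy.
No other proto-form is consistent with every reflex, so the reconstruction is *gipurtig.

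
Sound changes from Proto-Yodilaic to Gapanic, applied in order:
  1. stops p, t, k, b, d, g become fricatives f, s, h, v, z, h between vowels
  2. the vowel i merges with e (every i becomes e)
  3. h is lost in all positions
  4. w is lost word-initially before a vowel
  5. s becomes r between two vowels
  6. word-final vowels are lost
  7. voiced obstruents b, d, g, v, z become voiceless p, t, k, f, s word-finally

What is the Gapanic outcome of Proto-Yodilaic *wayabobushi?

ayavovur

Gapanic: *wayabobushi > wayavovushi > wayavovushe > wayavovuse > ayavovuse > ayavovure > ayavovur  (by intervocalic lenition, vowel merger, h-loss, glide loss, rhotacism, apocope)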